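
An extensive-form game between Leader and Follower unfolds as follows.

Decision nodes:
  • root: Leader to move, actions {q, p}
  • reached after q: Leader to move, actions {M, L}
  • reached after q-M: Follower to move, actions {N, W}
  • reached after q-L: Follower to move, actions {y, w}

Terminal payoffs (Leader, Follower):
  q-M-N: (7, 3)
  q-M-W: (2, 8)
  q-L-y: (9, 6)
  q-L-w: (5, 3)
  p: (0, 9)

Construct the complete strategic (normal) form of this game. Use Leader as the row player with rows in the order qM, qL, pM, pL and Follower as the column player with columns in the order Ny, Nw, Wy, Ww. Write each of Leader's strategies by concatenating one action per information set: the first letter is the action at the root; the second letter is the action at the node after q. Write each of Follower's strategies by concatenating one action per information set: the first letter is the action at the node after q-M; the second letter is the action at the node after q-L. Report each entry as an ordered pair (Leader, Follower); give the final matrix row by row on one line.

qM: (7,3) (7,3) (2,8) (2,8) | qL: (9,6) (5,3) (9,6) (5,3) | pM: (0,9) (0,9) (0,9) (0,9) | pL: (0,9) (0,9) (0,9) (0,9)

           Ny       Nw       Wy       Ww
  qM    (7,3)    (7,3)    (2,8)    (2,8)
  qL    (9,6)    (5,3)    (9,6)    (5,3)
  pM    (0,9)    (0,9)    (0,9)    (0,9)
  pL    (0,9)    (0,9)    (0,9)    (0,9)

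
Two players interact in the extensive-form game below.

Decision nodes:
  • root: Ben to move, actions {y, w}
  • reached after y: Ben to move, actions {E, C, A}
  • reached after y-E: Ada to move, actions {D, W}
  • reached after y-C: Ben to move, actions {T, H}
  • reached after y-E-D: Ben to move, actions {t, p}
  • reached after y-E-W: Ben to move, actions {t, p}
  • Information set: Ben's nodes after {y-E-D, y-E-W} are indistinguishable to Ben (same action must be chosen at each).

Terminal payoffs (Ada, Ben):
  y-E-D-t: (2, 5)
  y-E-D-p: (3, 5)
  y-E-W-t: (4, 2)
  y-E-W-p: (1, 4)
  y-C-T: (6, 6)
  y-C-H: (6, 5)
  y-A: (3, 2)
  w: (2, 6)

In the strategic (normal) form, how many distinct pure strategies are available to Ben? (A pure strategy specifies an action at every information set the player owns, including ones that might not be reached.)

24

Ben owns the root with actions {y, w} — two choices.
Ben owns the node after y with actions {E, C, A} — three choices.
Ben owns the node after y-C with actions {T, H} — two choices.
Ben owns the information set {y-E-D, y-E-W} with actions {t, p} — two choices.
A pure strategy fixes one action at each information set independently, so the count is the product 2 × 3 × 2 × 2 = 24.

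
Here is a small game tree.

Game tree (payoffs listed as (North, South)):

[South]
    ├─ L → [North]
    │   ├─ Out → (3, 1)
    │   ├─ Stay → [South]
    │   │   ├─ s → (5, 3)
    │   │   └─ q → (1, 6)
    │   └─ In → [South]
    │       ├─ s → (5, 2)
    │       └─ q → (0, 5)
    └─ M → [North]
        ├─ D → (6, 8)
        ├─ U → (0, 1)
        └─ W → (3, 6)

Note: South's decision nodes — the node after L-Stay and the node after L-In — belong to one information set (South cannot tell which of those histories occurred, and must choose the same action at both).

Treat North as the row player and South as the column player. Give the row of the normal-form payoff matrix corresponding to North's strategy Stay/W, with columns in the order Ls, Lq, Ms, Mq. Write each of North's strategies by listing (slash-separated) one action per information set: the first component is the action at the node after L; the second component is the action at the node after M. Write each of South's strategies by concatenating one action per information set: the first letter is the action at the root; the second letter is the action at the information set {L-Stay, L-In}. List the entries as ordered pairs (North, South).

vs Ls: South plays L → North plays Stay at [L] → South plays s at [L-Stay] → (5, 3)
vs Lq: South plays L → North plays Stay at [L] → South plays q at [L-Stay] → (1, 6)
vs Ms: South plays M → North plays W at [M] → (3, 6)
vs Mq: South plays M → North plays W at [M] → (3, 6)

(5,3) (1,6) (3,6) (3,6)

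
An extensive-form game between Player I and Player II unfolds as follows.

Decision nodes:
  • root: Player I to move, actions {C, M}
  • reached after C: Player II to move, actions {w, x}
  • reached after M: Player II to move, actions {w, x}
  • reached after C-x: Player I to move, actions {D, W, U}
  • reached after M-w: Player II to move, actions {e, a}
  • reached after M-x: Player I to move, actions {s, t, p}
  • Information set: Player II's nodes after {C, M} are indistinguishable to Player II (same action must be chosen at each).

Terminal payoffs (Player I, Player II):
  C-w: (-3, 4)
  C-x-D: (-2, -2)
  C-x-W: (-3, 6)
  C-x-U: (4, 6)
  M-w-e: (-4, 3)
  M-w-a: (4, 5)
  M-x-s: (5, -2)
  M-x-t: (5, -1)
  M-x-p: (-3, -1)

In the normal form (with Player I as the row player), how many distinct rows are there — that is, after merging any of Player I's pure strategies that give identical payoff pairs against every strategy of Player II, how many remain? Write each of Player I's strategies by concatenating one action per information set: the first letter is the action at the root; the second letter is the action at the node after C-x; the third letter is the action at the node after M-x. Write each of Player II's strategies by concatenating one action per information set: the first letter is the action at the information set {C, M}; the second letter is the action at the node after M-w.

Player I has 18 pure strategies: CDs, CDt, CDp, CWs, CWt, CWp, CUs, CUt, CUp, MDs, MDt, MDp, MWs, MWt, MWp, MUs, MUt, MUp. Columns: we, wa, xe, xa.
{CDs, CDt, CDp} → row (-3,4) (-3,4) (-2,-2) (-2,-2)
{CWs, CWt, CWp} → row (-3,4) (-3,4) (-3,6) (-3,6)
{CUs, CUt, CUp} → row (-3,4) (-3,4) (4,6) (4,6)
{MDs, MWs, MUs} → row (-4,3) (4,5) (5,-2) (5,-2)
{MDt, MWt, MUt} → row (-4,3) (4,5) (5,-1) (5,-1)
{MDp, MWp, MUp} → row (-4,3) (4,5) (-3,-1) (-3,-1)
That's 6 distinct rows out of 18 strategies.

6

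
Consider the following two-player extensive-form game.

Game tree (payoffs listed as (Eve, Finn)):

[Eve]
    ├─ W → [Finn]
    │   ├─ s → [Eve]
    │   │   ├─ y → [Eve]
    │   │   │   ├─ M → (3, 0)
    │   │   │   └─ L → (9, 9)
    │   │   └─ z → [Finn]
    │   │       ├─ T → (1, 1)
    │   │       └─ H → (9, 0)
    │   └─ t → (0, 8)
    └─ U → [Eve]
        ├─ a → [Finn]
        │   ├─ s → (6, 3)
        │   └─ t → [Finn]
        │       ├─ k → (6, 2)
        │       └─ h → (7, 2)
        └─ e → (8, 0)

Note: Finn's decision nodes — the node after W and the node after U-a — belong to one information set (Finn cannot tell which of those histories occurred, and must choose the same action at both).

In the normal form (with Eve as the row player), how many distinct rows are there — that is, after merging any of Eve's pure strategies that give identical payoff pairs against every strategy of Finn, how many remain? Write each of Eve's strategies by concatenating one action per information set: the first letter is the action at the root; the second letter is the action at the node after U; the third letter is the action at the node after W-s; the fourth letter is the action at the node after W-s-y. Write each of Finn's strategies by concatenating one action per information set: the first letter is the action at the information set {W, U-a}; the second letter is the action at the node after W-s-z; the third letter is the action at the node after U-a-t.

5

Eve has 16 pure strategies: WayM, WayL, WazM, WazL, WeyM, WeyL, WezM, WezL, UayM, UayL, UazM, UazL, UeyM, UeyL, UezM, UezL. Columns: sTk, sTh, sHk, sHh, tTk, tTh, tHk, tHh.
{WayM, WeyM} → row (3,0) (3,0) (3,0) (3,0) (0,8) (0,8) (0,8) (0,8)
{WayL, WeyL} → row (9,9) (9,9) (9,9) (9,9) (0,8) (0,8) (0,8) (0,8)
{WazM, WazL, WezM, WezL} → row (1,1) (1,1) (9,0) (9,0) (0,8) (0,8) (0,8) (0,8)
{UayM, UayL, UazM, UazL} → row (6,3) (6,3) (6,3) (6,3) (6,2) (7,2) (6,2) (7,2)
{UeyM, UeyL, UezM, UezL} → row (8,0) (8,0) (8,0) (8,0) (8,0) (8,0) (8,0) (8,0)
That's 5 distinct rows out of 16 strategies.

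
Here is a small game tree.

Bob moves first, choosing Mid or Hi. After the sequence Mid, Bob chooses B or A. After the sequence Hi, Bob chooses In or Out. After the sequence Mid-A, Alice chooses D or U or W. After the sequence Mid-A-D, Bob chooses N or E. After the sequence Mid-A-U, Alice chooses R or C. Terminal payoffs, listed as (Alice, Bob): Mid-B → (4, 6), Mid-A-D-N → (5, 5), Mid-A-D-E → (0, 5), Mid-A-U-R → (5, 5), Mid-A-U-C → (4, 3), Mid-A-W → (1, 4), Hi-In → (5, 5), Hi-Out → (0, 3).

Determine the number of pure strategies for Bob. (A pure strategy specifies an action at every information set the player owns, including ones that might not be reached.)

Bob owns the root with actions {Mid, Hi} — two choices.
Bob owns the node after Mid with actions {B, A} — two choices.
Bob owns the node after Hi with actions {In, Out} — two choices.
Bob owns the node after Mid-A-D with actions {N, E} — two choices.
A pure strategy fixes one action at each information set independently, so the count is the product 2 × 2 × 2 × 2 = 16.

16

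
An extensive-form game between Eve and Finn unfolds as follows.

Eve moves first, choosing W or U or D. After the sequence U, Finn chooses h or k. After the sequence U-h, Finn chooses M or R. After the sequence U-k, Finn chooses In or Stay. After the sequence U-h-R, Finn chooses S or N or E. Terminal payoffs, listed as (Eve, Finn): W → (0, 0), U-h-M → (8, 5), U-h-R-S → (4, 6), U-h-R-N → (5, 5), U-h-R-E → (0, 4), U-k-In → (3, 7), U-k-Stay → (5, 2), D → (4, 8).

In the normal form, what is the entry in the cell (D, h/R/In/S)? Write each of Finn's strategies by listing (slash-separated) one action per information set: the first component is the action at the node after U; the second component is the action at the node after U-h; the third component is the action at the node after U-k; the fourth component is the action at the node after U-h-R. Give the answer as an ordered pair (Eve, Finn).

(4, 8)

Trace the play path from the root:
  Eve plays D
→ terminal payoff (4, 8).
(Finn's choice at the node after U is never reached on this path, so it doesn't affect the outcome.)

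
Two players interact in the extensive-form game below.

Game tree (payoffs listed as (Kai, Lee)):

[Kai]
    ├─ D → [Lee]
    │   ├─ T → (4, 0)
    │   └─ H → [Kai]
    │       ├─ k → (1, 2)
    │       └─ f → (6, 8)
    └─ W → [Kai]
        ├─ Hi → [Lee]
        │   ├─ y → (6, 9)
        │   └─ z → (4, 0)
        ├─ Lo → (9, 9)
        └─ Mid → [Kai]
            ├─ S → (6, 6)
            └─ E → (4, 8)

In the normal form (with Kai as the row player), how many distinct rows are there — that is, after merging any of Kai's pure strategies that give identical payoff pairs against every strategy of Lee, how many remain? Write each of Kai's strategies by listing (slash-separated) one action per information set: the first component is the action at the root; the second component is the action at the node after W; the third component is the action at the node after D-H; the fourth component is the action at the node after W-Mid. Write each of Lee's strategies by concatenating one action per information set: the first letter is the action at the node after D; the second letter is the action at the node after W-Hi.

6

Kai has 24 pure strategies: D/Hi/k/S, D/Hi/k/E, D/Hi/f/S, D/Hi/f/E, D/Lo/k/S, D/Lo/k/E, D/Lo/f/S, D/Lo/f/E, D/Mid/k/S, D/Mid/k/E, D/Mid/f/S, D/Mid/f/E, W/Hi/k/S, W/Hi/k/E, W/Hi/f/S, W/Hi/f/E, W/Lo/k/S, W/Lo/k/E, W/Lo/f/S, W/Lo/f/E, W/Mid/k/S, W/Mid/k/E, W/Mid/f/S, W/Mid/f/E. Columns: Ty, Tz, Hy, Hz.
{D/Hi/k/S, D/Hi/k/E, D/Lo/k/S, D/Lo/k/E, D/Mid/k/S, D/Mid/k/E} → row (4,0) (4,0) (1,2) (1,2)
{D/Hi/f/S, D/Hi/f/E, D/Lo/f/S, D/Lo/f/E, D/Mid/f/S, D/Mid/f/E} → row (4,0) (4,0) (6,8) (6,8)
{W/Hi/k/S, W/Hi/k/E, W/Hi/f/S, W/Hi/f/E} → row (6,9) (4,0) (6,9) (4,0)
{W/Lo/k/S, W/Lo/k/E, W/Lo/f/S, W/Lo/f/E} → row (9,9) (9,9) (9,9) (9,9)
{W/Mid/k/S, W/Mid/f/S} → row (6,6) (6,6) (6,6) (6,6)
{W/Mid/k/E, W/Mid/f/E} → row (4,8) (4,8) (4,8) (4,8)
That's 6 distinct rows out of 24 strategies.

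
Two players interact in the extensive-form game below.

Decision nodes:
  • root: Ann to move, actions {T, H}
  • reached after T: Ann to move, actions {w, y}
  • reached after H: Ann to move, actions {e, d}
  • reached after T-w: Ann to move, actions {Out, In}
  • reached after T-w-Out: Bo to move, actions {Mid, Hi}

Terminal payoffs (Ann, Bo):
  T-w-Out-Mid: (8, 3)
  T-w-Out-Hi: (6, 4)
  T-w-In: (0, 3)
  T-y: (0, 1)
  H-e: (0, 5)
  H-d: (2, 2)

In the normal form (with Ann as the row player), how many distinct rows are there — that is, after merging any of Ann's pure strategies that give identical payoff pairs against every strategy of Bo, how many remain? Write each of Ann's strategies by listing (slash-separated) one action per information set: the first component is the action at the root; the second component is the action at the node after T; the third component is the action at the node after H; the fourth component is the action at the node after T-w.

5

Ann has 16 pure strategies: T/w/e/Out, T/w/e/In, T/w/d/Out, T/w/d/In, T/y/e/Out, T/y/e/In, T/y/d/Out, T/y/d/In, H/w/e/Out, H/w/e/In, H/w/d/Out, H/w/d/In, H/y/e/Out, H/y/e/In, H/y/d/Out, H/y/d/In. Columns: Mid, Hi.
{T/w/e/Out, T/w/d/Out} → row (8,3) (6,4)
{T/w/e/In, T/w/d/In} → row (0,3) (0,3)
{T/y/e/Out, T/y/e/In, T/y/d/Out, T/y/d/In} → row (0,1) (0,1)
{H/w/e/Out, H/w/e/In, H/y/e/Out, H/y/e/In} → row (0,5) (0,5)
{H/w/d/Out, H/w/d/In, H/y/d/Out, H/y/d/In} → row (2,2) (2,2)
That's 5 distinct rows out of 16 strategies.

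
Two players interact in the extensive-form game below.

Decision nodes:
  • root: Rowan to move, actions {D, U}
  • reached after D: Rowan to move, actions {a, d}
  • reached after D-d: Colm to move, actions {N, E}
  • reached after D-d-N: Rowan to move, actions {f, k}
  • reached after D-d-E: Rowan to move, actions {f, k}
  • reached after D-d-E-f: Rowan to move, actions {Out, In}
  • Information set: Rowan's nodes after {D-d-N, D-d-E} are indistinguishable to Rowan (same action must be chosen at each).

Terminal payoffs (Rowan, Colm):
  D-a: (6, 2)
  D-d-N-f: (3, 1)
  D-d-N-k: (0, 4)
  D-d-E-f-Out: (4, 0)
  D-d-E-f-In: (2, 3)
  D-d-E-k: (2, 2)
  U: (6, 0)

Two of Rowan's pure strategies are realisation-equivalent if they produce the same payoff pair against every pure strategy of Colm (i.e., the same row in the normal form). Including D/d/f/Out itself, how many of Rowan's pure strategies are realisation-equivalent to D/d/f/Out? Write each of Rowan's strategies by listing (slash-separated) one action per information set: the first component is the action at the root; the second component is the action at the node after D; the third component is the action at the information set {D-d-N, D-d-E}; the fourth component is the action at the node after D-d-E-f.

Row for D/d/f/Out (columns N, E): (3,1) (4,0).
Every one of Rowan's information sets is on the play path for some reply by Colm when Rowan follows D/d/f/Out.
Changing the action at any of them therefore changes at least one column, so only D/d/f/Out itself gives this row.

1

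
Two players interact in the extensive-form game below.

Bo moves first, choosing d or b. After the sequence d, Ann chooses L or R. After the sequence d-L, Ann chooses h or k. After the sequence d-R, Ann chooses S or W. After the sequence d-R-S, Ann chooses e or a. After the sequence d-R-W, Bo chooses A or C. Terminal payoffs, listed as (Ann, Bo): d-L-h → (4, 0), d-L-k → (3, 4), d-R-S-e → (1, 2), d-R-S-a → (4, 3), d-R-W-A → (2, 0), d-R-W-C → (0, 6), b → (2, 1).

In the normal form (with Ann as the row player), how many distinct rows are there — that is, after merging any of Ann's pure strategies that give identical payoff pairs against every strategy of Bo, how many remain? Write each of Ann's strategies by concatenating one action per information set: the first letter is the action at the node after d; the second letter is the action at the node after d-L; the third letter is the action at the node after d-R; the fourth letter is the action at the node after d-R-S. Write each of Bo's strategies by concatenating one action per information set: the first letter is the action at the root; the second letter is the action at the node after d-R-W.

5

Ann has 16 pure strategies: LhSe, LhSa, LhWe, LhWa, LkSe, LkSa, LkWe, LkWa, RhSe, RhSa, RhWe, RhWa, RkSe, RkSa, RkWe, RkWa. Columns: dA, dC, bA, bC.
{LhSe, LhSa, LhWe, LhWa} → row (4,0) (4,0) (2,1) (2,1)
{LkSe, LkSa, LkWe, LkWa} → row (3,4) (3,4) (2,1) (2,1)
{RhSe, RkSe} → row (1,2) (1,2) (2,1) (2,1)
{RhSa, RkSa} → row (4,3) (4,3) (2,1) (2,1)
{RhWe, RhWa, RkWe, RkWa} → row (2,0) (0,6) (2,1) (2,1)
That's 5 distinct rows out of 16 strategies.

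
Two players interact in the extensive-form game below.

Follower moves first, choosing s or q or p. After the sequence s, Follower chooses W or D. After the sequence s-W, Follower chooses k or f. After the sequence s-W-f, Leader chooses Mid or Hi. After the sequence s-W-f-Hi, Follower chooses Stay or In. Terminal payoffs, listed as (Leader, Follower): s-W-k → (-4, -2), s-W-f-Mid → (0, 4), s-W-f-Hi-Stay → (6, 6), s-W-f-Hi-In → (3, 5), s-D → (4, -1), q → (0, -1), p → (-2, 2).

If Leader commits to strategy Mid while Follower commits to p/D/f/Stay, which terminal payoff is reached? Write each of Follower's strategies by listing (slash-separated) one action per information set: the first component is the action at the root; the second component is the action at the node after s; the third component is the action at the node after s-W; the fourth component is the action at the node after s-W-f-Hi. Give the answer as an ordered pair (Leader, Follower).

(-2, 2)

Trace the play path from the root:
  Follower plays p
→ terminal payoff (-2, 2).
(Leader's choice at the node after s-W-f is never reached on this path, so it doesn't affect the outcome.)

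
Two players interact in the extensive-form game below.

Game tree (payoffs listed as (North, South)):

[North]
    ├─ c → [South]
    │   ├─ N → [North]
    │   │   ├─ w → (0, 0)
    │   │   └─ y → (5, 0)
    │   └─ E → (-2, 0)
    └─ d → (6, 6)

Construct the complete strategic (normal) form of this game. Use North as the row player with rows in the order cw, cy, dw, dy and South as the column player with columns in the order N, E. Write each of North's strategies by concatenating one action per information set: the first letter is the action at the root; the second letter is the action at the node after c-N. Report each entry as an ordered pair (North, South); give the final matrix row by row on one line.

cw: (0,0) (-2,0) | cy: (5,0) (-2,0) | dw: (6,6) (6,6) | dy: (6,6) (6,6)

            N        E
  cw    (0,0)   (-2,0)
  cy    (5,0)   (-2,0)
  dw    (6,6)    (6,6)
  dy    (6,6)    (6,6)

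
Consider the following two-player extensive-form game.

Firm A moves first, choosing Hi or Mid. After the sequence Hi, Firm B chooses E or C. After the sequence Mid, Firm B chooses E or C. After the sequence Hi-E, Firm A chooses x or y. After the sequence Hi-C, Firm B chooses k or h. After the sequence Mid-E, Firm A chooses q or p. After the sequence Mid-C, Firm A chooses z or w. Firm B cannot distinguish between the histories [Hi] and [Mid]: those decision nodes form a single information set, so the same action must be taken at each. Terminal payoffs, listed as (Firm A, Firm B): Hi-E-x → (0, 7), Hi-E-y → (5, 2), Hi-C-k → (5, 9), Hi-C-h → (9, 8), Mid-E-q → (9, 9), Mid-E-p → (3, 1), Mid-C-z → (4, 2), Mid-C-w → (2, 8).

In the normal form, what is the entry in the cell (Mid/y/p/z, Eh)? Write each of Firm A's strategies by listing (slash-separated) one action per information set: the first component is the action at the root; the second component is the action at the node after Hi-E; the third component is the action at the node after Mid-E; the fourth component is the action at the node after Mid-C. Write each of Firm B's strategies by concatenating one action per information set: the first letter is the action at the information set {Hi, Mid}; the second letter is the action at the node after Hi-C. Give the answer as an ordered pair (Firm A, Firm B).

Trace the play path from the root:
  Firm A plays Mid
  Firm B plays E at [Mid]
  Firm A plays p at [Mid-E]
→ terminal payoff (3, 1).
(Firm A's choice at the node after Hi-E is never reached on this path, so it doesn't affect the outcome.)

(3, 1)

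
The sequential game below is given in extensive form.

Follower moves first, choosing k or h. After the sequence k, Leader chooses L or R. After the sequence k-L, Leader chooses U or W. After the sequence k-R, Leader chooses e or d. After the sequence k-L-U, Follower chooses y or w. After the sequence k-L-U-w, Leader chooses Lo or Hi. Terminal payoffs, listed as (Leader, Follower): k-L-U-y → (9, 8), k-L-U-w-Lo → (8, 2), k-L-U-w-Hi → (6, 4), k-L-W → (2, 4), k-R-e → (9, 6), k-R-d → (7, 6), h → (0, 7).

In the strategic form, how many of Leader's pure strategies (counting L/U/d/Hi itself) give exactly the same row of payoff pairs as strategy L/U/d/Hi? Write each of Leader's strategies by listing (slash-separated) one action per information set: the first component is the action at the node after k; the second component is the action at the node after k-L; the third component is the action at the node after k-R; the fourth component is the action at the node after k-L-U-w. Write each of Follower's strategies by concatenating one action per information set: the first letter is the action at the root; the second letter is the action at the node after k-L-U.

2

Row for L/U/d/Hi (columns ky, kw, hy, hw): (9,8) (6,4) (0,7) (0,7).
Under L/U/d/Hi, Leader's choice at the node after k-R can never be reached regardless of what Follower does, so varying those choices leaves every outcome unchanged.
Holding the reachable choices fixed and varying the unreachable one freely already gives 2 equivalent strategies.
No other strategy reproduces this row, so those 2 are the full class: L/U/e/Hi, L/U/d/Hi.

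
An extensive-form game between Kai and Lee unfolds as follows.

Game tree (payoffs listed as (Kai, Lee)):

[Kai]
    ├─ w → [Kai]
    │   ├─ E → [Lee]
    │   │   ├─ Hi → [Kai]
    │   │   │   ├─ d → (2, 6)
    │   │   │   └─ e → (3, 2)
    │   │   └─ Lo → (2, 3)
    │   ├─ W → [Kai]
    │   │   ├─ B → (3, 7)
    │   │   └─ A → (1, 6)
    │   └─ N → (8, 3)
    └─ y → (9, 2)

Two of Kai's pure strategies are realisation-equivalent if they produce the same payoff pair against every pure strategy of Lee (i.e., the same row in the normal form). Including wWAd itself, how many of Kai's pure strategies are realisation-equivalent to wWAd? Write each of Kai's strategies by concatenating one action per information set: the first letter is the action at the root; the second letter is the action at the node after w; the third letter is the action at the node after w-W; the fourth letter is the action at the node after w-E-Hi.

2

Row for wWAd (columns Hi, Lo): (1,6) (1,6).
Under wWAd, Kai's choice at the node after w-E-Hi can never be reached regardless of what Lee does, so varying those choices leaves every outcome unchanged.
Holding the reachable choices fixed and varying the unreachable one freely already gives 2 equivalent strategies.
No other strategy reproduces this row, so those 2 are the full class: wWAd, wWAe.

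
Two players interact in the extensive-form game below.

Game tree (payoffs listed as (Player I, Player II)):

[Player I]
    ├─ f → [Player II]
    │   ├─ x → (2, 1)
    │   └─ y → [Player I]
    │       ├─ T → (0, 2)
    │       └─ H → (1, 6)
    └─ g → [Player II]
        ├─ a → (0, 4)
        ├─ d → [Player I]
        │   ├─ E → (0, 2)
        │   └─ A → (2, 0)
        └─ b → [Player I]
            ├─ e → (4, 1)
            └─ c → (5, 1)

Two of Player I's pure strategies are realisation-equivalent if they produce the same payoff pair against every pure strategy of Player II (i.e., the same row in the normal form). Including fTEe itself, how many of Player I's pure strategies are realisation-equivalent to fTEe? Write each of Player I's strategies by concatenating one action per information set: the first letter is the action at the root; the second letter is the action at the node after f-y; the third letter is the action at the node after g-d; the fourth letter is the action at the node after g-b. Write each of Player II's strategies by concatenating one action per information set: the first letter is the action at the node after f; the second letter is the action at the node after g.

Row for fTEe (columns xa, xd, xb, ya, yd, yb): (2,1) (2,1) (2,1) (0,2) (0,2) (0,2).
Under fTEe, Player I's choice at the node after g-d and at the node after g-b can never be reached regardless of what Player II does, so varying those choices leaves every outcome unchanged.
Holding the reachable choices fixed and varying the unreachable ones freely already gives 2 × 2 = 4 equivalent strategies.
No other strategy reproduces this row, so those 4 are the full class: fTEe, fTEc, fTAe, fTAc.

4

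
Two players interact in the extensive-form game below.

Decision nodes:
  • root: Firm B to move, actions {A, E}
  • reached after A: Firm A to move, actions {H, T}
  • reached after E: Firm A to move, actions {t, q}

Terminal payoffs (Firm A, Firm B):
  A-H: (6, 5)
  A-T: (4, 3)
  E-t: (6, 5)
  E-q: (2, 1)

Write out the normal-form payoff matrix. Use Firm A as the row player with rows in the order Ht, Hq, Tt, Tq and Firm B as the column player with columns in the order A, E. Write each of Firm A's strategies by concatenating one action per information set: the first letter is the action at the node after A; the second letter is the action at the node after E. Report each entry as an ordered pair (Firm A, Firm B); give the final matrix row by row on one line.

Ht: (6,5) (6,5) | Hq: (6,5) (2,1) | Tt: (4,3) (6,5) | Tq: (4,3) (2,1)

Row Ht: A→(6,5), E→(6,5)
Row Hq: A→(6,5), E→(2,1)
Row Tt: A→(4,3), E→(6,5)
Row Tq: A→(4,3), E→(2,1)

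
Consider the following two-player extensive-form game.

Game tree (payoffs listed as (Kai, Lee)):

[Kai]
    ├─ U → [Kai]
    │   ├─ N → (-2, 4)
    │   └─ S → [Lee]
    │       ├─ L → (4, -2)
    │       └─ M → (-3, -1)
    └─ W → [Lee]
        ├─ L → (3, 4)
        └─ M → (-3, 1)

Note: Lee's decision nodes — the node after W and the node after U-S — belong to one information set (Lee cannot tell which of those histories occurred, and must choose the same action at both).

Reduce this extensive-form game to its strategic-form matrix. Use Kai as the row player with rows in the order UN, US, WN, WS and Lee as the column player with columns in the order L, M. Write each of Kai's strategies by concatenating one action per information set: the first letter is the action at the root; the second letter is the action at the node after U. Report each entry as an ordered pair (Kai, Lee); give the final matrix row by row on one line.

Row UN: L→(-2,4), M→(-2,4)
Row US: L→(4,-2), M→(-3,-1)
Row WN: L→(3,4), M→(-3,1)
Row WS: L→(3,4), M→(-3,1)

UN: (-2,4) (-2,4) | US: (4,-2) (-3,-1) | WN: (3,4) (-3,1) | WS: (3,4) (-3,1)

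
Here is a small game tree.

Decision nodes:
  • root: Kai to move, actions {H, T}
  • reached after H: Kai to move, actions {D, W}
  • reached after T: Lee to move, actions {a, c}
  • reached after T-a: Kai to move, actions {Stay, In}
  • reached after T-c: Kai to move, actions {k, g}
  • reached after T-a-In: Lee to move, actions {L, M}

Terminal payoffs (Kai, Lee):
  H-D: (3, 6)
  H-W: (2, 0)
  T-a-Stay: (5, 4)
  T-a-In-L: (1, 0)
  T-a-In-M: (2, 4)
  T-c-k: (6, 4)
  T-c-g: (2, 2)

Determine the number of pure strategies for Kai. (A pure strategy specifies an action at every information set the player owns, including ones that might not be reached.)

Kai owns the root with actions {H, T} — two choices.
Kai owns the node after H with actions {D, W} — two choices.
Kai owns the node after T-a with actions {Stay, In} — two choices.
Kai owns the node after T-c with actions {k, g} — two choices.
A pure strategy fixes one action at each information set independently, so the count is the product 2 × 2 × 2 × 2 = 16.
(For reference, Lee has 4 pure strategies, giving a 16×4 normal-form matrix.)

16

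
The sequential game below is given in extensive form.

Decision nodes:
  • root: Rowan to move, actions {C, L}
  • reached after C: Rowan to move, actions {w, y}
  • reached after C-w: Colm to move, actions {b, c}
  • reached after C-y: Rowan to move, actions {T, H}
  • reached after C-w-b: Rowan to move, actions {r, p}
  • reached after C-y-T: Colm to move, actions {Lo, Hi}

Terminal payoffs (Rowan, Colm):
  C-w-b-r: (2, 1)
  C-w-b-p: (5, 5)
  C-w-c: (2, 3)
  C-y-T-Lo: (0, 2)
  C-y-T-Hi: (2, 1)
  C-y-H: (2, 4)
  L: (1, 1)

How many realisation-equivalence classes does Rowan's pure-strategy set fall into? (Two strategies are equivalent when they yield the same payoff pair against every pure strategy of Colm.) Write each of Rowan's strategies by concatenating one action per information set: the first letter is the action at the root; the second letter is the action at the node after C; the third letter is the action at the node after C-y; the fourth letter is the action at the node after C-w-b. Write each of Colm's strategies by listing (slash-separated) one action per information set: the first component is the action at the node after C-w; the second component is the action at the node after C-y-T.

5

Rowan has 16 pure strategies: CwTr, CwTp, CwHr, CwHp, CyTr, CyTp, CyHr, CyHp, LwTr, LwTp, LwHr, LwHp, LyTr, LyTp, LyHr, LyHp. Columns: b/Lo, b/Hi, c/Lo, c/Hi.
{CwTr, CwHr} → row (2,1) (2,1) (2,3) (2,3)
{CwTp, CwHp} → row (5,5) (5,5) (2,3) (2,3)
{CyTr, CyTp} → row (0,2) (2,1) (0,2) (2,1)
{CyHr, CyHp} → row (2,4) (2,4) (2,4) (2,4)
{LwTr, LwTp, LwHr, LwHp, LyTr, LyTp, LyHr, LyHp} → row (1,1) (1,1) (1,1) (1,1)
That's 5 distinct rows out of 16 strategies.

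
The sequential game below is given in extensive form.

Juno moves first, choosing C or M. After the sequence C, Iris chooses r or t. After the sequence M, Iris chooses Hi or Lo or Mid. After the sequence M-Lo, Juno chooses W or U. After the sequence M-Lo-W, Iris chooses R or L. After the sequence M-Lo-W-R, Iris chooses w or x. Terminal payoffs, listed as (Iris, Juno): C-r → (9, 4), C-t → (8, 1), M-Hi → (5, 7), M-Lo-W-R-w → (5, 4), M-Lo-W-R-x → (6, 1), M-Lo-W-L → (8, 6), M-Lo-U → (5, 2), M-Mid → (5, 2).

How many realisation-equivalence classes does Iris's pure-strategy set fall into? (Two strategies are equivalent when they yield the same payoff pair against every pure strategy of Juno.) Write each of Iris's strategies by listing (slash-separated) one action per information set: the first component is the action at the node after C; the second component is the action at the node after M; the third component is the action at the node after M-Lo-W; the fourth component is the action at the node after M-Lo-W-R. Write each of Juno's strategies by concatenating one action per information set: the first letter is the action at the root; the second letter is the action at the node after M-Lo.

10

Iris has 24 pure strategies: r/Hi/R/w, r/Hi/R/x, r/Hi/L/w, r/Hi/L/x, r/Lo/R/w, r/Lo/R/x, r/Lo/L/w, r/Lo/L/x, r/Mid/R/w, r/Mid/R/x, r/Mid/L/w, r/Mid/L/x, t/Hi/R/w, t/Hi/R/x, t/Hi/L/w, t/Hi/L/x, t/Lo/R/w, t/Lo/R/x, t/Lo/L/w, t/Lo/L/x, t/Mid/R/w, t/Mid/R/x, t/Mid/L/w, t/Mid/L/x. Columns: CW, CU, MW, MU.
{r/Hi/R/w, r/Hi/R/x, r/Hi/L/w, r/Hi/L/x} → row (9,4) (9,4) (5,7) (5,7)
{r/Lo/R/w} → row (9,4) (9,4) (5,4) (5,2)
{r/Lo/R/x} → row (9,4) (9,4) (6,1) (5,2)
{r/Lo/L/w, r/Lo/L/x} → row (9,4) (9,4) (8,6) (5,2)
{r/Mid/R/w, r/Mid/R/x, r/Mid/L/w, r/Mid/L/x} → row (9,4) (9,4) (5,2) (5,2)
{t/Hi/R/w, t/Hi/R/x, t/Hi/L/w, t/Hi/L/x} → row (8,1) (8,1) (5,7) (5,7)
{t/Lo/R/w} → row (8,1) (8,1) (5,4) (5,2)
{t/Lo/R/x} → row (8,1) (8,1) (6,1) (5,2)
{t/Lo/L/w, t/Lo/L/x} → row (8,1) (8,1) (8,6) (5,2)
{t/Mid/R/w, t/Mid/R/x, t/Mid/L/w, t/Mid/L/x} → row (8,1) (8,1) (5,2) (5,2)
That's 10 distinct rows out of 24 strategies.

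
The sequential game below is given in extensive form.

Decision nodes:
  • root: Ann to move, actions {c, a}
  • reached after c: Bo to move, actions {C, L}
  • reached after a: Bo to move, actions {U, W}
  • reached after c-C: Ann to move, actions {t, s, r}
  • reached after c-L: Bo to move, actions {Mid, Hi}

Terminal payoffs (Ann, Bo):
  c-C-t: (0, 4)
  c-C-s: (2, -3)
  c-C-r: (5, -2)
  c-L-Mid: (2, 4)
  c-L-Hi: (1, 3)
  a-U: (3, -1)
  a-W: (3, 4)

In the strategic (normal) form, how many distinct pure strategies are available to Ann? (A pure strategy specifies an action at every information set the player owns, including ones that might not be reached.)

6

Ann owns the root with actions {c, a} — two choices.
Ann owns the node after c-C with actions {t, s, r} — three choices.
A pure strategy fixes one action at each information set independently, so the count is the product 2 × 3 = 6.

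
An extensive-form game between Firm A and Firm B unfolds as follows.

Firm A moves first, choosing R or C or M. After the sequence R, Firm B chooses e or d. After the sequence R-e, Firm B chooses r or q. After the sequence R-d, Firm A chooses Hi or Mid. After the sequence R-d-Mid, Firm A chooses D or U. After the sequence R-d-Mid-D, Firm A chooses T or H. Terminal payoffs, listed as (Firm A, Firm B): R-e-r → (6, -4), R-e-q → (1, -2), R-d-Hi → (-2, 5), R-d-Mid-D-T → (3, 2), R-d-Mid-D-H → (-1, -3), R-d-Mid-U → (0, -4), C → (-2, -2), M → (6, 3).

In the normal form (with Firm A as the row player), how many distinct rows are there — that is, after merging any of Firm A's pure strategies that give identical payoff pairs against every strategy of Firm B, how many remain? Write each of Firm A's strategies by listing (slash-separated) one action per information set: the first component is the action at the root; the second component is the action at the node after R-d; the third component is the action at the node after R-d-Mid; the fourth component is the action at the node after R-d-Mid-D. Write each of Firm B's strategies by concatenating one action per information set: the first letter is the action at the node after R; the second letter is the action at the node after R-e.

6

Firm A has 24 pure strategies: R/Hi/D/T, R/Hi/D/H, R/Hi/U/T, R/Hi/U/H, R/Mid/D/T, R/Mid/D/H, R/Mid/U/T, R/Mid/U/H, C/Hi/D/T, C/Hi/D/H, C/Hi/U/T, C/Hi/U/H, C/Mid/D/T, C/Mid/D/H, C/Mid/U/T, C/Mid/U/H, M/Hi/D/T, M/Hi/D/H, M/Hi/U/T, M/Hi/U/H, M/Mid/D/T, M/Mid/D/H, M/Mid/U/T, M/Mid/U/H. Columns: er, eq, dr, dq.
{R/Hi/D/T, R/Hi/D/H, R/Hi/U/T, R/Hi/U/H} → row (6,-4) (1,-2) (-2,5) (-2,5)
{R/Mid/D/T} → row (6,-4) (1,-2) (3,2) (3,2)
{R/Mid/D/H} → row (6,-4) (1,-2) (-1,-3) (-1,-3)
{R/Mid/U/T, R/Mid/U/H} → row (6,-4) (1,-2) (0,-4) (0,-4)
{C/Hi/D/T, C/Hi/D/H, C/Hi/U/T, C/Hi/U/H, C/Mid/D/T, C/Mid/D/H, C/Mid/U/T, C/Mid/U/H} → row (-2,-2) (-2,-2) (-2,-2) (-2,-2)
{M/Hi/D/T, M/Hi/D/H, M/Hi/U/T, M/Hi/U/H, M/Mid/D/T, M/Mid/D/H, M/Mid/U/T, M/Mid/U/H} → row (6,3) (6,3) (6,3) (6,3)
That's 6 distinct rows out of 24 strategies.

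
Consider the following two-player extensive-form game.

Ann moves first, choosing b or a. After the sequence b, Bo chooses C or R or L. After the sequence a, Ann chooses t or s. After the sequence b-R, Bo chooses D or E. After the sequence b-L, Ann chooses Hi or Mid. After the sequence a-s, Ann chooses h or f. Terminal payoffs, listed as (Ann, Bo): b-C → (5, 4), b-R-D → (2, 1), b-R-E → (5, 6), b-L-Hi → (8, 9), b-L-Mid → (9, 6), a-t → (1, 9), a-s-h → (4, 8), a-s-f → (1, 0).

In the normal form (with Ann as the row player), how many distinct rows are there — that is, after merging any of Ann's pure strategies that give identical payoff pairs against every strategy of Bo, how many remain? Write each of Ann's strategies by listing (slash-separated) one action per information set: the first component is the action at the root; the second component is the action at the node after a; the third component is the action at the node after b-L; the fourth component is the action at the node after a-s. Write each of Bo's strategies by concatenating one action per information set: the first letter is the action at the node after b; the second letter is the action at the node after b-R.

Ann has 16 pure strategies: b/t/Hi/h, b/t/Hi/f, b/t/Mid/h, b/t/Mid/f, b/s/Hi/h, b/s/Hi/f, b/s/Mid/h, b/s/Mid/f, a/t/Hi/h, a/t/Hi/f, a/t/Mid/h, a/t/Mid/f, a/s/Hi/h, a/s/Hi/f, a/s/Mid/h, a/s/Mid/f. Columns: CD, CE, RD, RE, LD, LE.
{b/t/Hi/h, b/t/Hi/f, b/s/Hi/h, b/s/Hi/f} → row (5,4) (5,4) (2,1) (5,6) (8,9) (8,9)
{b/t/Mid/h, b/t/Mid/f, b/s/Mid/h, b/s/Mid/f} → row (5,4) (5,4) (2,1) (5,6) (9,6) (9,6)
{a/t/Hi/h, a/t/Hi/f, a/t/Mid/h, a/t/Mid/f} → row (1,9) (1,9) (1,9) (1,9) (1,9) (1,9)
{a/s/Hi/h, a/s/Mid/h} → row (4,8) (4,8) (4,8) (4,8) (4,8) (4,8)
{a/s/Hi/f, a/s/Mid/f} → row (1,0) (1,0) (1,0) (1,0) (1,0) (1,0)
That's 5 distinct rows out of 16 strategies.

5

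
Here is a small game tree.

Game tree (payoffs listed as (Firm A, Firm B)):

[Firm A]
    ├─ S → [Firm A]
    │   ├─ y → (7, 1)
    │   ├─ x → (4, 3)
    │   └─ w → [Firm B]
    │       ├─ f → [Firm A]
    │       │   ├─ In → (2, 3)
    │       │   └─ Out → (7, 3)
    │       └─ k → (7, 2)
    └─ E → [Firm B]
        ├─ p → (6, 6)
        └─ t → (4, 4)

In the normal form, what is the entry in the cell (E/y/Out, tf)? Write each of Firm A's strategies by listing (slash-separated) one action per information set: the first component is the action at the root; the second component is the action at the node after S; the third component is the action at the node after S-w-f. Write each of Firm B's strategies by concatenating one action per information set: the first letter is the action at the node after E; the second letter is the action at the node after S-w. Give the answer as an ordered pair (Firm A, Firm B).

Trace the play path from the root:
  Firm A plays E
  Firm B plays t at [E]
→ terminal payoff (4, 4).
(Firm A's choice at the node after S is never reached on this path, so it doesn't affect the outcome.)

(4, 4)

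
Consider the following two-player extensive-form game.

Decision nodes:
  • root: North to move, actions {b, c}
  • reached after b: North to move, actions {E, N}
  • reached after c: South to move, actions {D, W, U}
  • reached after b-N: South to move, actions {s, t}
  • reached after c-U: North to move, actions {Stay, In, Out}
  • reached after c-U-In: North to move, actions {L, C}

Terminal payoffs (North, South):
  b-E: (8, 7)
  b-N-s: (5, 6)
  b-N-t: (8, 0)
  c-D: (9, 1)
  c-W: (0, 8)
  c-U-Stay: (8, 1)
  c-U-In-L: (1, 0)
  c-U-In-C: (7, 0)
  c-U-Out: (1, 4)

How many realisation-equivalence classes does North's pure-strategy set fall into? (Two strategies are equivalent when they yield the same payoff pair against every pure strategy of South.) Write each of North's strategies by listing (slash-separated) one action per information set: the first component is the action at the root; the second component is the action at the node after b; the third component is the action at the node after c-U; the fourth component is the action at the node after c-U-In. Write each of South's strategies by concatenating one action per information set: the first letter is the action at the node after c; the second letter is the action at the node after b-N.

6

North has 24 pure strategies: b/E/Stay/L, b/E/Stay/C, b/E/In/L, b/E/In/C, b/E/Out/L, b/E/Out/C, b/N/Stay/L, b/N/Stay/C, b/N/In/L, b/N/In/C, b/N/Out/L, b/N/Out/C, c/E/Stay/L, c/E/Stay/C, c/E/In/L, c/E/In/C, c/E/Out/L, c/E/Out/C, c/N/Stay/L, c/N/Stay/C, c/N/In/L, c/N/In/C, c/N/Out/L, c/N/Out/C. Columns: Ds, Dt, Ws, Wt, Us, Ut.
{b/E/Stay/L, b/E/Stay/C, b/E/In/L, b/E/In/C, b/E/Out/L, b/E/Out/C} → row (8,7) (8,7) (8,7) (8,7) (8,7) (8,7)
{b/N/Stay/L, b/N/Stay/C, b/N/In/L, b/N/In/C, b/N/Out/L, b/N/Out/C} → row (5,6) (8,0) (5,6) (8,0) (5,6) (8,0)
{c/E/Stay/L, c/E/Stay/C, c/N/Stay/L, c/N/Stay/C} → row (9,1) (9,1) (0,8) (0,8) (8,1) (8,1)
{c/E/In/L, c/N/In/L} → row (9,1) (9,1) (0,8) (0,8) (1,0) (1,0)
{c/E/In/C, c/N/In/C} → row (9,1) (9,1) (0,8) (0,8) (7,0) (7,0)
{c/E/Out/L, c/E/Out/C, c/N/Out/L, c/N/Out/C} → row (9,1) (9,1) (0,8) (0,8) (1,4) (1,4)
That's 6 distinct rows out of 24 strategies.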